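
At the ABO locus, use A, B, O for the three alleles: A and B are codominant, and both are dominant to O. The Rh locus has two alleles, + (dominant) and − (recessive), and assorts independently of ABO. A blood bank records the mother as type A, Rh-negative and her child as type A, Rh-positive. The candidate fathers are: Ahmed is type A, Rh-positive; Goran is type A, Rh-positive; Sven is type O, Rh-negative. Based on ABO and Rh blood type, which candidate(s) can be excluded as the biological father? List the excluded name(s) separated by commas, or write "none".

A candidate is excluded only if no genotype consistent with his phenotype could produce a type A, Rh-positive child with a type A, Rh-negative mother.
Sven (type O, Rh-): no genotype consistent with that phenotype can produce a type-A Rh+ child with a type-A mother.

Sven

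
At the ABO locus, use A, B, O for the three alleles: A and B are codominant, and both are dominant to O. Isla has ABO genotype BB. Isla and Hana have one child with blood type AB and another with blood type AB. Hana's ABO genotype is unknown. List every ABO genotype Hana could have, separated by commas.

AA, AB, AO

For each candidate genotype of Hana, check whether crossing it with BB can produce every observed child phenotype.
  AA → possible child types {AB} ✓
  AB → possible child types {B, AB} ✓
  AO → possible child types {B, AB} ✓
  BB → possible child types {B} ✗
  BO → possible child types {B} ✗
  OO → possible child types {B} ✗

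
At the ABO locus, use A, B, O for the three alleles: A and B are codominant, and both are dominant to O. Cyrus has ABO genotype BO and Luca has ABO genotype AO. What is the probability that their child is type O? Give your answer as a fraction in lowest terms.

1/4

ABO cross BO × AO → offspring phenotypes: 1/4 O, 1/4 A, 1/4 B, 1/4 AB.
So P(type O) = 1/4.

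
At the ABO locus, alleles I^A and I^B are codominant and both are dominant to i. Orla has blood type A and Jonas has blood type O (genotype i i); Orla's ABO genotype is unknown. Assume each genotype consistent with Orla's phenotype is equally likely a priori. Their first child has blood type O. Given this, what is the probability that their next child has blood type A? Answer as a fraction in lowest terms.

Possible genotypes: Orla ∈ {I^A I^A, I^A i}; Jonas ∈ {i i}.
Weight each parental genotype pair by prior × P(type-O child):
  I^A i × i i: posterior weight 1; P(next child type A) = 1/2.
Weighted sum = 1/2.

1/2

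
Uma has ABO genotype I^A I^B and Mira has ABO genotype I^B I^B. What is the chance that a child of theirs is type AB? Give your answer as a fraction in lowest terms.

ABO cross I^A I^B × I^B I^B → offspring phenotypes: 1/2 B, 1/2 AB.
So P(type AB) = 1/2.

1/2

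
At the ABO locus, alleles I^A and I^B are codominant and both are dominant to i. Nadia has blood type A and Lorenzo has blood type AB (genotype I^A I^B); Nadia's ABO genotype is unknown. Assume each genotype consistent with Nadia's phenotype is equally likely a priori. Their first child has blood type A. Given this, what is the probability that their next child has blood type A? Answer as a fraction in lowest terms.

Possible genotypes: Nadia ∈ {I^A I^A, I^A i}; Lorenzo ∈ {I^A I^B}.
Weight each parental genotype pair by prior × P(type-A child):
  I^A I^A × I^A I^B: posterior weight 1/2; P(next child type A) = 1/2.
  I^A i × I^A I^B: posterior weight 1/2; P(next child type A) = 1/2.
Weighted sum = 1/2.

1/2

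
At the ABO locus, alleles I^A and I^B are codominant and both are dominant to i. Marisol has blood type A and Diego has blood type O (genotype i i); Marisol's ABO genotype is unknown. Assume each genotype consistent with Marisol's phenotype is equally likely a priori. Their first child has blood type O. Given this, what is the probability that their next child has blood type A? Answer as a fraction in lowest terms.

Possible genotypes: Marisol ∈ {I^A I^A, I^A i}; Diego ∈ {i i}.
Weight each parental genotype pair by prior × P(type-O child):
  I^A i × i i: posterior weight 1; P(next child type A) = 1/2.
Weighted sum = 1/2.

1/2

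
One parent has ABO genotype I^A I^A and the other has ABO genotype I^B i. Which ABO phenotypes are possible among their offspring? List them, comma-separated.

Gametes from I^A I^A × I^B i give offspring ABO genotypes I^A I^B, I^A i, i.e. phenotypes A, AB.

A, AB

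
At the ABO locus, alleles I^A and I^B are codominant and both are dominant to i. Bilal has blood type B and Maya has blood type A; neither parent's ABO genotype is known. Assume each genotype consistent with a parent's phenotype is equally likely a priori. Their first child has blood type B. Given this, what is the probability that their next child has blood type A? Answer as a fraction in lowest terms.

Possible genotypes: Bilal ∈ {I^B I^B, I^B i}; Maya ∈ {I^A I^A, I^A i}.
Weight each parental genotype pair by prior × P(type-B child):
  I^B I^B × I^A i: posterior weight 2/3; P(next child type A) = 0.
  I^B i × I^A i: posterior weight 1/3; P(next child type A) = 1/4.
Weighted sum = 1/12.

1/12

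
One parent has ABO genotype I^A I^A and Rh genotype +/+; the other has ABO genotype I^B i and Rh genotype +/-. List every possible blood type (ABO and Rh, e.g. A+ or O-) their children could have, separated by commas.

A+, AB+

Gametes from I^A I^A × I^B i give offspring ABO genotypes I^A I^B, I^A i, i.e. phenotypes A, AB.
Rh cross +/+ × +/- → phenotypes Rh+.
Combining independently: A+, AB+.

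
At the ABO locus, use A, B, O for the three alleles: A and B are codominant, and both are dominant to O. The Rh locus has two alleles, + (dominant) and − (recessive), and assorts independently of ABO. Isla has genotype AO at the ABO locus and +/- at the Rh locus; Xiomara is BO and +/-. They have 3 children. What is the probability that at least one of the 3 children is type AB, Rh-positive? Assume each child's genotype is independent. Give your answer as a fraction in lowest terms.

1899/4096

ABO cross AO × BO → 1/4 O, 1/4 A, 1/4 B, 1/4 AB.
Rh cross +/- × +/- → 3/4 Rh+, 1/4 Rh-; so P(type AB, Rh-positive) = 1/4 × 3/4 = 3/16 per child.
P(none) = (13/16)^3 = 2197/4096; P(at least one) = 1 − 2197/4096 = 1899/4096.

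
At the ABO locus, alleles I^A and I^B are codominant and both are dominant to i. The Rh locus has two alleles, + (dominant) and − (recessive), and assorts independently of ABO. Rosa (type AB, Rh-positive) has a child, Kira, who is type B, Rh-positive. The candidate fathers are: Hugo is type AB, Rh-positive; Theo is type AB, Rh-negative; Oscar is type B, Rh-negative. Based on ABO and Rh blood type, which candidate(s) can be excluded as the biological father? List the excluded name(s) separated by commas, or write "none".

none

A candidate is excluded only if no genotype consistent with his phenotype could produce a type B, Rh-positive child with a type AB, Rh-positive mother.
Every candidate has at least one consistent genotype combination, so none can be excluded.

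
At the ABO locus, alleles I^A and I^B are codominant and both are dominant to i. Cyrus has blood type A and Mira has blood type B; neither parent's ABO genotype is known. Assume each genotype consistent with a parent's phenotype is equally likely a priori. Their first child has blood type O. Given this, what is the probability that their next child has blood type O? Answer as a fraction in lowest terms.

Possible genotypes: Cyrus ∈ {I^A I^A, I^A i}; Mira ∈ {I^B I^B, I^B i}.
Weight each parental genotype pair by prior × P(type-O child):
  I^A i × I^B i: posterior weight 1; P(next child type O) = 1/4.
Weighted sum = 1/4.

1/4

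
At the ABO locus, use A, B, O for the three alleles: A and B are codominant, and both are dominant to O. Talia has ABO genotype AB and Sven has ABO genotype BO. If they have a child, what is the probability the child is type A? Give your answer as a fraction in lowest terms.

1/4

ABO cross AB × BO → offspring phenotypes: 1/4 A, 1/2 B, 1/4 AB.
So P(type A) = 1/4.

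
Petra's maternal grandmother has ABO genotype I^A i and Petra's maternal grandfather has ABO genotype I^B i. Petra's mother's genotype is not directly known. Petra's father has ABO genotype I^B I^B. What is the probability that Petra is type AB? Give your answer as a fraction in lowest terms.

1/4

Petra's mother's ABO genotype from I^A i × I^B i: 1/4 I^A I^B, 1/4 I^A i, 1/4 I^B i, 1/4 i i.
Crossing each possibility with the father I^B I^B and summing P(type AB): 1/4·1/2 + 1/4·1/2 + 1/4·0 + 1/4·0 = 1/4.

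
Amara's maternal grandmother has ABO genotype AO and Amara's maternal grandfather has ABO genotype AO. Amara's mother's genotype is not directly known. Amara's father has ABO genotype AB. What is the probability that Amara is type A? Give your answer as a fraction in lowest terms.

Amara's mother's ABO genotype from AO × AO: 1/4 AA, 1/2 AO, 1/4 OO.
Crossing each possibility with the father AB and summing P(type A): 1/4·1/2 + 1/2·1/2 + 1/4·1/2 = 1/2.

1/2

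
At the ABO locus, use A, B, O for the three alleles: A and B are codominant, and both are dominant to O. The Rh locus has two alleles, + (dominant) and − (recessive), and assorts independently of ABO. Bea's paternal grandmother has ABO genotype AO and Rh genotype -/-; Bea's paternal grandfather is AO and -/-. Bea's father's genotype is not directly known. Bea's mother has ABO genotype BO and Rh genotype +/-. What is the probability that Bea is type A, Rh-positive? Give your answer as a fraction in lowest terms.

1/8

Bea's father's ABO genotype from AO × AO: 1/4 AA, 1/2 AO, 1/4 OO.
Crossing each possibility with the mother BO and summing P(type A): 1/4·1/2 + 1/2·1/4 + 1/4·0 = 1/4.
Similarly for Rh via the father's Rh distribution: P(Rh+) = 1/2.
Independent loci: 1/4 × 1/2 = 1/8.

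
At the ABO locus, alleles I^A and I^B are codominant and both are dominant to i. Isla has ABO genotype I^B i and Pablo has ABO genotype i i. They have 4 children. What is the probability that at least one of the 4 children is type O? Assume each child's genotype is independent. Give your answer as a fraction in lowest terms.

15/16

ABO cross I^B i × i i → 1/2 O, 1/2 B.
So P(type O) = 1/2 per child.
P(none) = (1/2)^4 = 1/16; P(at least one) = 1 − 1/16 = 15/16.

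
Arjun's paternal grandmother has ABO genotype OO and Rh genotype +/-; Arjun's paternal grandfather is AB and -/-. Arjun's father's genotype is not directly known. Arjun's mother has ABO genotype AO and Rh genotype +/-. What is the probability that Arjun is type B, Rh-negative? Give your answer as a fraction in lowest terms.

3/64

Arjun's father's ABO genotype from OO × AB: 1/2 AO, 1/2 BO.
Crossing each possibility with the mother AO and summing P(type B): 1/2·0 + 1/2·1/4 = 1/8.
Similarly for Rh via the father's Rh distribution: P(Rh-) = 3/8.
Independent loci: 1/8 × 3/8 = 3/64.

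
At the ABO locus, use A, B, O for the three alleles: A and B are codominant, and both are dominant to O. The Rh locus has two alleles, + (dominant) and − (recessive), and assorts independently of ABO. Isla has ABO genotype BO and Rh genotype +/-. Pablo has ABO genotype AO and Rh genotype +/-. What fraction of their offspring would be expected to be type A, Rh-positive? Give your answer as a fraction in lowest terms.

ABO cross BO × AO → offspring phenotypes: 1/4 O, 1/4 A, 1/4 B, 1/4 AB.
Rh cross +/- × +/- → 3/4 Rh+, 1/4 Rh-.
Independent loci: P(type A, Rh-positive) = 1/4 × 3/4 = 3/16.

3/16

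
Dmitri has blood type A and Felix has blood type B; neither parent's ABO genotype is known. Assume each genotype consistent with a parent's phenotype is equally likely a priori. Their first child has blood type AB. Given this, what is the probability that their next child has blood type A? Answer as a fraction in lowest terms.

5/36

Possible genotypes: Dmitri ∈ {AA, AO}; Felix ∈ {BB, BO}.
Weight each parental genotype pair by prior × P(type-AB child):
  AA × BB: posterior weight 4/9; P(next child type A) = 0.
  AA × BO: posterior weight 2/9; P(next child type A) = 1/2.
  AO × BB: posterior weight 2/9; P(next child type A) = 0.
  AO × BO: posterior weight 1/9; P(next child type A) = 1/4.
Weighted sum = 5/36.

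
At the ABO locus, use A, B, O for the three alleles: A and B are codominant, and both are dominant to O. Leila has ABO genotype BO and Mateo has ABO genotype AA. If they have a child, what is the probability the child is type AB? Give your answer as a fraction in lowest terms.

ABO cross BO × AA → offspring phenotypes: 1/2 A, 1/2 AB.
So P(type AB) = 1/2.

1/2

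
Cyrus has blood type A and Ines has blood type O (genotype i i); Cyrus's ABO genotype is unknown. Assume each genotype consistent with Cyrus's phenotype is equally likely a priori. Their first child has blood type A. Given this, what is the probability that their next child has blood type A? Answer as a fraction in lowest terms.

Possible genotypes: Cyrus ∈ {I^A I^A, I^A i}; Ines ∈ {i i}.
Weight each parental genotype pair by prior × P(type-A child):
  I^A I^A × i i: posterior weight 2/3; P(next child type A) = 1.
  I^A i × i i: posterior weight 1/3; P(next child type A) = 1/2.
Weighted sum = 5/6.

5/6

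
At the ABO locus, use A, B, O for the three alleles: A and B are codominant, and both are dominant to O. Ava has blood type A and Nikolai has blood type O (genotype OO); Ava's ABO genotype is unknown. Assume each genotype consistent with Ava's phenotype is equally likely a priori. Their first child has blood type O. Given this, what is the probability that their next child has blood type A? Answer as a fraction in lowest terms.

Possible genotypes: Ava ∈ {AA, AO}; Nikolai ∈ {OO}.
Weight each parental genotype pair by prior × P(type-O child):
  AO × OO: posterior weight 1; P(next child type A) = 1/2.
Weighted sum = 1/2.

1/2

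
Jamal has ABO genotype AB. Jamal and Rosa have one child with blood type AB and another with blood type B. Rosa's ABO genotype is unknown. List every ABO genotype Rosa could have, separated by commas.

For each candidate genotype of Rosa, check whether crossing it with AB can produce every observed child phenotype.
  AA → possible child types {A, AB} ✗
  AB → possible child types {A, B, AB} ✓
  AO → possible child types {A, B, AB} ✓
  BB → possible child types {B, AB} ✓
  BO → possible child types {A, B, AB} ✓
  OO → possible child types {A, B} ✗

AB, AO, BB, BO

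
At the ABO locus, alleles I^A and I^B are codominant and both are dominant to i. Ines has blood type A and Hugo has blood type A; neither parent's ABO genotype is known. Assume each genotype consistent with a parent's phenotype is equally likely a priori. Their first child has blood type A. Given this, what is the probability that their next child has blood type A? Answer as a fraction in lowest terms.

Possible genotypes: Ines ∈ {I^A I^A, I^A i}; Hugo ∈ {I^A I^A, I^A i}.
Weight each parental genotype pair by prior × P(type-A child):
  I^A I^A × I^A I^A: posterior weight 4/15; P(next child type A) = 1.
  I^A I^A × I^A i: posterior weight 4/15; P(next child type A) = 1.
  I^A i × I^A I^A: posterior weight 4/15; P(next child type A) = 1.
  I^A i × I^A i: posterior weight 1/5; P(next child type A) = 3/4.
Weighted sum = 19/20.

19/20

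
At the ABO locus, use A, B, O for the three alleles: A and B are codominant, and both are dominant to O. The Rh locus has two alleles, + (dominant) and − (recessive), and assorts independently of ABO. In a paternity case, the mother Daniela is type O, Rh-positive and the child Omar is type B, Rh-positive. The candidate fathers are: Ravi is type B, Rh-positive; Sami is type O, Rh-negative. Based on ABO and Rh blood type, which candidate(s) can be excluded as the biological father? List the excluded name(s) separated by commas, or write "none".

A candidate is excluded only if no genotype consistent with his phenotype could produce a type B, Rh-positive child with a type O, Rh-positive mother.
Sami (type O, Rh-): no genotype consistent with that phenotype can produce a type-B Rh+ child with a type-O mother.

Sami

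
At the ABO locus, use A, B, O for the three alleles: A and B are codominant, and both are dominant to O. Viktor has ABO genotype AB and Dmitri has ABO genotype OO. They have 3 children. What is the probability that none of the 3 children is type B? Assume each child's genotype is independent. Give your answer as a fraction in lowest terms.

ABO cross AB × OO → 1/2 A, 1/2 B.
So P(type B) = 1/2 per child.
P(not type B) = 1/2 for one child; (1/2)^3 = 1/8.

1/8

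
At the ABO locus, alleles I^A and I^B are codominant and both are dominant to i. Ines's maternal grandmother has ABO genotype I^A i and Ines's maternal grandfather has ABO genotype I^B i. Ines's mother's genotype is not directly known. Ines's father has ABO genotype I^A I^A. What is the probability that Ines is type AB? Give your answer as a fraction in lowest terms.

1/4

Ines's mother's ABO genotype from I^A i × I^B i: 1/4 I^A I^B, 1/4 I^A i, 1/4 I^B i, 1/4 i i.
Crossing each possibility with the father I^A I^A and summing P(type AB): 1/4·1/2 + 1/4·0 + 1/4·1/2 + 1/4·0 = 1/4.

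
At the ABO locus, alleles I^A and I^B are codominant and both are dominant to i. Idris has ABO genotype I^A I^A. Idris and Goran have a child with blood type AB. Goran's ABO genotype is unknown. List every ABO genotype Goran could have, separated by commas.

For each candidate genotype of Goran, check whether crossing it with I^A I^A can produce every observed child phenotype.
  I^A I^A → possible child types {A} ✗
  I^A I^B → possible child types {A, AB} ✓
  I^A i → possible child types {A} ✗
  I^B I^B → possible child types {AB} ✓
  I^B i → possible child types {A, AB} ✓
  i i → possible child types {A} ✗

I^A I^B, I^B I^B, I^B i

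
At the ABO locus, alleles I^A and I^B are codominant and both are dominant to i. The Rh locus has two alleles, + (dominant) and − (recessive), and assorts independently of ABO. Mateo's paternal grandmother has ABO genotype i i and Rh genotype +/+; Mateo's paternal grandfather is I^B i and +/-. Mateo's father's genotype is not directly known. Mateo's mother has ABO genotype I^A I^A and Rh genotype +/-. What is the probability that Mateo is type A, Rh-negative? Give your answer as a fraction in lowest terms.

3/32

Mateo's father's ABO genotype from i i × I^B i: 1/2 I^B i, 1/2 i i.
Crossing each possibility with the mother I^A I^A and summing P(type A): 1/2·1/2 + 1/2·1 = 3/4.
Similarly for Rh via the father's Rh distribution: P(Rh-) = 1/8.
Independent loci: 3/4 × 1/8 = 3/32.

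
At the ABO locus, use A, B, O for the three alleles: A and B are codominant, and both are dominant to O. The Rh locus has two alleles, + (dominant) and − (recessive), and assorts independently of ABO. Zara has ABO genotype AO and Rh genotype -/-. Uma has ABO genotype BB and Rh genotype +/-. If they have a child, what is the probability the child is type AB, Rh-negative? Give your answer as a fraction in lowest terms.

ABO cross AO × BB → offspring phenotypes: 1/2 B, 1/2 AB.
Rh cross -/- × +/- → 1/2 Rh+, 1/2 Rh-.
Independent loci: P(type AB, Rh-negative) = 1/2 × 1/2 = 1/4.

1/4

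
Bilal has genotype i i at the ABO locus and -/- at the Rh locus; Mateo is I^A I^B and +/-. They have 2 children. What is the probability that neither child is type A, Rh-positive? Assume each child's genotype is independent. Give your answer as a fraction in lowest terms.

ABO cross i i × I^A I^B → 1/2 A, 1/2 B.
Rh cross -/- × +/- → 1/2 Rh+, 1/2 Rh-; so P(type A, Rh-positive) = 1/2 × 1/2 = 1/4 per child.
P(not type A, Rh-positive) = 3/4 for one child; (3/4)^2 = 9/16.

9/16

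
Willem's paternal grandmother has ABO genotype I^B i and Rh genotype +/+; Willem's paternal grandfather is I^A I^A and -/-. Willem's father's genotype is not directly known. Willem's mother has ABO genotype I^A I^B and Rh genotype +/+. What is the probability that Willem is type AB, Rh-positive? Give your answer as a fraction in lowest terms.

3/8

Willem's father's ABO genotype from I^B i × I^A I^A: 1/2 I^A I^B, 1/2 I^A i.
Crossing each possibility with the mother I^A I^B and summing P(type AB): 1/2·1/2 + 1/2·1/4 = 3/8.
Similarly for Rh via the father's Rh distribution: P(Rh+) = 1.
Independent loci: 3/8 × 1 = 3/8.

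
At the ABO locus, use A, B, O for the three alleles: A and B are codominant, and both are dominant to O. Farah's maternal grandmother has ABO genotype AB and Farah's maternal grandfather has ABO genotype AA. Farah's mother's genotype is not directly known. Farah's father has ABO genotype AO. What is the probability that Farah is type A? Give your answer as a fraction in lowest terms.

Farah's mother's ABO genotype from AB × AA: 1/2 AA, 1/2 AB.
Crossing each possibility with the father AO and summing P(type A): 1/2·1 + 1/2·1/2 = 3/4.

3/4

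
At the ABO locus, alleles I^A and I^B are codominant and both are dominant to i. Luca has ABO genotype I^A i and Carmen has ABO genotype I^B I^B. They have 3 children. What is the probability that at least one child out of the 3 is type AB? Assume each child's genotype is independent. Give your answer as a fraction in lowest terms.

7/8

ABO cross I^A i × I^B I^B → 1/2 B, 1/2 AB.
So P(type AB) = 1/2 per child.
P(none) = (1/2)^3 = 1/8; P(at least one) = 1 − 1/8 = 7/8.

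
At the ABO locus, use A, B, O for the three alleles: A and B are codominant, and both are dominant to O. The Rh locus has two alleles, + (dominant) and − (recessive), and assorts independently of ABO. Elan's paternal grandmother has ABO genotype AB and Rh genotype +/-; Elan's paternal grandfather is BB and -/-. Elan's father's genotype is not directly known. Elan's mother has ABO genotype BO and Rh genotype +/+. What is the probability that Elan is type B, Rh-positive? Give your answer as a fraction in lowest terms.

Elan's father's ABO genotype from AB × BB: 1/2 AB, 1/2 BB.
Crossing each possibility with the mother BO and summing P(type B): 1/2·1/2 + 1/2·1 = 3/4.
Similarly for Rh via the father's Rh distribution: P(Rh+) = 1.
Independent loci: 3/4 × 1 = 3/4.

3/4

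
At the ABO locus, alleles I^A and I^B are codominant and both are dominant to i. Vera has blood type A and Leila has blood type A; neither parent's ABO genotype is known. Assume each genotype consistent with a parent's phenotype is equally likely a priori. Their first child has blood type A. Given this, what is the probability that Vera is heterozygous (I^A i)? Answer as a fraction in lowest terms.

Possible genotypes: Vera ∈ {I^A I^A, I^A i}; Leila ∈ {I^A I^A, I^A i}.
Weight each parental genotype pair by prior × P(type-A child):
  I^A I^A × I^A I^A: posterior weight 4/15.
  I^A I^A × I^A i: posterior weight 4/15.
  I^A i × I^A I^A: posterior weight 4/15.
  I^A i × I^A i: posterior weight 1/5.
Sum the posterior weight over pairs where Vera is I^A i: 7/15.

7/15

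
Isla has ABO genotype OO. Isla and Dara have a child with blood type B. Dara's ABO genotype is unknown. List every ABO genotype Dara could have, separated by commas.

For each candidate genotype of Dara, check whether crossing it with OO can produce every observed child phenotype.
  AA → possible child types {A} ✗
  AB → possible child types {A, B} ✓
  AO → possible child types {O, A} ✗
  BB → possible child types {B} ✓
  BO → possible child types {O, B} ✓
  OO → possible child types {O} ✗

AB, BB, BO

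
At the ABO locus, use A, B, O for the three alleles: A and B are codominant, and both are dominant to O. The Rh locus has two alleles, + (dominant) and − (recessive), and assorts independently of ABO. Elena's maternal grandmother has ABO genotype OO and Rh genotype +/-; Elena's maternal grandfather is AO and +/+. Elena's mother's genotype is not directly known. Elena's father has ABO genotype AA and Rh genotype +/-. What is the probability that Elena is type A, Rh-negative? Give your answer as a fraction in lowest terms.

Elena's mother's ABO genotype from OO × AO: 1/2 AO, 1/2 OO.
Crossing each possibility with the father AA and summing P(type A): 1/2·1 + 1/2·1 = 1.
Similarly for Rh via the mother's Rh distribution: P(Rh-) = 1/8.
Independent loci: 1 × 1/8 = 1/8.

1/8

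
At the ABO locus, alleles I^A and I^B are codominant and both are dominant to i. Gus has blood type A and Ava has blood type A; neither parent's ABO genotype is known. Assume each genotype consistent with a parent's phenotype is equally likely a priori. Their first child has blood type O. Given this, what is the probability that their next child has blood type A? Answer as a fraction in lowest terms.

Possible genotypes: Gus ∈ {I^A I^A, I^A i}; Ava ∈ {I^A I^A, I^A i}.
Weight each parental genotype pair by prior × P(type-O child):
  I^A i × I^A i: posterior weight 1; P(next child type A) = 3/4.
Weighted sum = 3/4.

3/4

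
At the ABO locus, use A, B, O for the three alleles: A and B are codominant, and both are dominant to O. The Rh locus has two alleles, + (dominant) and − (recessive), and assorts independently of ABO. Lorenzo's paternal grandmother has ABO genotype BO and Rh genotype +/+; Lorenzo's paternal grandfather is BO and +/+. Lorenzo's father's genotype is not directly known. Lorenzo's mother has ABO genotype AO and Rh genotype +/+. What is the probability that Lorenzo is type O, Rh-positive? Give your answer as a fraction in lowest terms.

Lorenzo's father's ABO genotype from BO × BO: 1/4 BB, 1/2 BO, 1/4 OO.
Crossing each possibility with the mother AO and summing P(type O): 1/4·0 + 1/2·1/4 + 1/4·1/2 = 1/4.
Similarly for Rh via the father's Rh distribution: P(Rh+) = 1.
Independent loci: 1/4 × 1 = 1/4.

1/4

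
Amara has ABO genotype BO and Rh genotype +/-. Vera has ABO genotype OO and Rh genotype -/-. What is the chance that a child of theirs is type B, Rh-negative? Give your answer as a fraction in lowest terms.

ABO cross BO × OO → offspring phenotypes: 1/2 O, 1/2 B.
Rh cross +/- × -/- → 1/2 Rh+, 1/2 Rh-.
Independent loci: P(type B, Rh-negative) = 1/2 × 1/2 = 1/4.

1/4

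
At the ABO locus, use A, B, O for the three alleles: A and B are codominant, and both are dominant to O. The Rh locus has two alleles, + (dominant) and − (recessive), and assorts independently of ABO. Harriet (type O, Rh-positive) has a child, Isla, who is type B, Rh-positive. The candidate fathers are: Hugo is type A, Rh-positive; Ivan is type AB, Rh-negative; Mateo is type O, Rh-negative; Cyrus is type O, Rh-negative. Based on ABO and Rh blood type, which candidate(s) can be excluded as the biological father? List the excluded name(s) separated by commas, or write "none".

Hugo, Mateo, Cyrus

A candidate is excluded only if no genotype consistent with his phenotype could produce a type B, Rh-positive child with a type O, Rh-positive mother.
Hugo (type A, Rh+): no genotype consistent with that phenotype can produce a type-B Rh+ child with a type-O mother.
Mateo (type O, Rh-): no genotype consistent with that phenotype can produce a type-B Rh+ child with a type-O mother.
Cyrus (type O, Rh-): no genotype consistent with that phenotype can produce a type-B Rh+ child with a type-O mother.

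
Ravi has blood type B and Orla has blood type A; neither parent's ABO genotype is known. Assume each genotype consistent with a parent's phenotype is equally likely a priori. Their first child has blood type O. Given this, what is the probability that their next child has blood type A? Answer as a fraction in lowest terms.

1/4

Possible genotypes: Ravi ∈ {I^B I^B, I^B i}; Orla ∈ {I^A I^A, I^A i}.
Weight each parental genotype pair by prior × P(type-O child):
  I^B i × I^A i: posterior weight 1; P(next child type A) = 1/4.
Weighted sum = 1/4.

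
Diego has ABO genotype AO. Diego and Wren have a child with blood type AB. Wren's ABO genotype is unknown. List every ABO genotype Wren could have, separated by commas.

AB, BB, BO

For each candidate genotype of Wren, check whether crossing it with AO can produce every observed child phenotype.
  AA → possible child types {A} ✗
  AB → possible child types {A, B, AB} ✓
  AO → possible child types {O, A} ✗
  BB → possible child types {B, AB} ✓
  BO → possible child types {O, A, B, AB} ✓
  OO → possible child types {O, A} ✗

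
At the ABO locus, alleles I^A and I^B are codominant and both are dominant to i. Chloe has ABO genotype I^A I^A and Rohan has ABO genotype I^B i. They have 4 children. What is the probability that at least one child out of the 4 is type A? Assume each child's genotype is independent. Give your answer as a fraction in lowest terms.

15/16

ABO cross I^A I^A × I^B i → 1/2 A, 1/2 AB.
So P(type A) = 1/2 per child.
P(none) = (1/2)^4 = 1/16; P(at least one) = 1 − 1/16 = 15/16.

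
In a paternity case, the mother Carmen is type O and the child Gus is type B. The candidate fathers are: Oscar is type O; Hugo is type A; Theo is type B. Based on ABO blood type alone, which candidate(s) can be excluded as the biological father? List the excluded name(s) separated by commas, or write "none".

A candidate is excluded only if no genotype consistent with his phenotype could produce a type B child with a type O mother.
Oscar (type O): no genotype consistent with that phenotype can produce a type-B child with a type-O mother.
Hugo (type A): no genotype consistent with that phenotype can produce a type-B child with a type-O mother.

Oscar, Hugo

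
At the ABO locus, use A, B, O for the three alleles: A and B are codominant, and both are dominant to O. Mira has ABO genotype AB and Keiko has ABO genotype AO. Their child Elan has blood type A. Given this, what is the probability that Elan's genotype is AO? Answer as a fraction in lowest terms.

Cross AB × AO → 1/4 AA, 1/4 AB, 1/4 AO, 1/4 BO.
Type-A genotypes among offspring: AA (1/4), AO (1/4); total 1/2.
P(AO | type A) = (1/4) / (1/2) = 1/2.

1/2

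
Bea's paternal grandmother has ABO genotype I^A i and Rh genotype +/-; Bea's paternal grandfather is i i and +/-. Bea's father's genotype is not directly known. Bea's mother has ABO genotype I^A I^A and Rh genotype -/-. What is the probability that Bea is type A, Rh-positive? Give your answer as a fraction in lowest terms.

Bea's father's ABO genotype from I^A i × i i: 1/2 I^A i, 1/2 i i.
Crossing each possibility with the mother I^A I^A and summing P(type A): 1/2·1 + 1/2·1 = 1.
Similarly for Rh via the father's Rh distribution: P(Rh+) = 1/2.
Independent loci: 1 × 1/2 = 1/2.

1/2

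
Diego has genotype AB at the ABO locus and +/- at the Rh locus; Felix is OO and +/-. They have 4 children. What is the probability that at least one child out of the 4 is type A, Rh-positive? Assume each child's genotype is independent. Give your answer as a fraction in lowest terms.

3471/4096

ABO cross AB × OO → 1/2 A, 1/2 B.
Rh cross +/- × +/- → 3/4 Rh+, 1/4 Rh-; so P(type A, Rh-positive) = 1/2 × 3/4 = 3/8 per child.
P(none) = (5/8)^4 = 625/4096; P(at least one) = 1 − 625/4096 = 3471/4096.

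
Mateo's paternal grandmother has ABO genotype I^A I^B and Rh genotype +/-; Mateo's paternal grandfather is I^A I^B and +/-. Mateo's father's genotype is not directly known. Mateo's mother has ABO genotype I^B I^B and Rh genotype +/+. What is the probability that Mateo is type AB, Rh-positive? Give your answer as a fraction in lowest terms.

Mateo's father's ABO genotype from I^A I^B × I^A I^B: 1/4 I^A I^A, 1/2 I^A I^B, 1/4 I^B I^B.
Crossing each possibility with the mother I^B I^B and summing P(type AB): 1/4·1 + 1/2·1/2 + 1/4·0 = 1/2.
Similarly for Rh via the father's Rh distribution: P(Rh+) = 1.
Independent loci: 1/2 × 1 = 1/2.

1/2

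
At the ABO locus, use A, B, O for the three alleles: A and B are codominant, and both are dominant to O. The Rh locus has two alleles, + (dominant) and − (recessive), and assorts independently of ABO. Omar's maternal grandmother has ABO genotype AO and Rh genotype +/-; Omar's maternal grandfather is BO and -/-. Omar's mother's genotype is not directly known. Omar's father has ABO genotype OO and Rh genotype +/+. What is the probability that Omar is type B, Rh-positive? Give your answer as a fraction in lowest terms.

Omar's mother's ABO genotype from AO × BO: 1/4 AB, 1/4 AO, 1/4 BO, 1/4 OO.
Crossing each possibility with the father OO and summing P(type B): 1/4·1/2 + 1/4·0 + 1/4·1/2 + 1/4·0 = 1/4.
Similarly for Rh via the mother's Rh distribution: P(Rh+) = 1.
Independent loci: 1/4 × 1 = 1/4.

1/4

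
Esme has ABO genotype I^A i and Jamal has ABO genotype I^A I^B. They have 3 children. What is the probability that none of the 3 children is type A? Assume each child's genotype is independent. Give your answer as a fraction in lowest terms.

ABO cross I^A i × I^A I^B → 1/2 A, 1/4 B, 1/4 AB.
So P(type A) = 1/2 per child.
P(not type A) = 1/2 for one child; (1/2)^3 = 1/8.

1/8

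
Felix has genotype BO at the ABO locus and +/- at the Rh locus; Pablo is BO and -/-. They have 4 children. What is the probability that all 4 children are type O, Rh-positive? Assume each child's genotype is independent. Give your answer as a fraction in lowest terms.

ABO cross BO × BO → 1/4 O, 3/4 B.
Rh cross +/- × -/- → 1/2 Rh+, 1/2 Rh-; so P(type O, Rh-positive) = 1/4 × 1/2 = 1/8 per child.
All 4 independent: (1/8)^4 = 1/4096.

1/4096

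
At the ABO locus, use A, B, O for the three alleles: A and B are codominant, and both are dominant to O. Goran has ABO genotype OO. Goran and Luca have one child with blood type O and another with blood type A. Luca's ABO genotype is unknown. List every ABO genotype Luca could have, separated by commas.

AO

For each candidate genotype of Luca, check whether crossing it with OO can produce every observed child phenotype.
  AA → possible child types {A} ✗
  AB → possible child types {A, B} ✗
  AO → possible child types {O, A} ✓
  BB → possible child types {B} ✗
  BO → possible child types {O, B} ✗
  OO → possible child types {O} ✗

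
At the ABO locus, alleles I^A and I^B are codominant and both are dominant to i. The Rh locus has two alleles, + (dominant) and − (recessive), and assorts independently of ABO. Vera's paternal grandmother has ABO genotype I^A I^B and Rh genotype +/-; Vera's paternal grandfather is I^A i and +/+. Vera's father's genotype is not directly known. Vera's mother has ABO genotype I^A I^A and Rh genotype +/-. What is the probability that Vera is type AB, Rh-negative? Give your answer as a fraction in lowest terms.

1/32

Vera's father's ABO genotype from I^A I^B × I^A i: 1/4 I^A I^A, 1/4 I^A I^B, 1/4 I^A i, 1/4 I^B i.
Crossing each possibility with the mother I^A I^A and summing P(type AB): 1/4·0 + 1/4·1/2 + 1/4·0 + 1/4·1/2 = 1/4.
Similarly for Rh via the father's Rh distribution: P(Rh-) = 1/8.
Independent loci: 1/4 × 1/8 = 1/32.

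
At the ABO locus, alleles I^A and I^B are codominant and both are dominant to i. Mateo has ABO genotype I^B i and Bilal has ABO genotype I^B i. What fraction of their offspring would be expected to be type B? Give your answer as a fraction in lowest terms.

ABO cross I^B i × I^B i → offspring phenotypes: 1/4 O, 3/4 B.
So P(type B) = 3/4.

3/4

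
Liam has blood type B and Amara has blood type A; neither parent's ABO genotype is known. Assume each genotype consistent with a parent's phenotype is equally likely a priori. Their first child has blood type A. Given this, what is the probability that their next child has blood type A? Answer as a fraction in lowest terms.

Possible genotypes: Liam ∈ {BB, BO}; Amara ∈ {AA, AO}.
Weight each parental genotype pair by prior × P(type-A child):
  BO × AA: posterior weight 2/3; P(next child type A) = 1/2.
  BO × AO: posterior weight 1/3; P(next child type A) = 1/4.
Weighted sum = 5/12.

5/12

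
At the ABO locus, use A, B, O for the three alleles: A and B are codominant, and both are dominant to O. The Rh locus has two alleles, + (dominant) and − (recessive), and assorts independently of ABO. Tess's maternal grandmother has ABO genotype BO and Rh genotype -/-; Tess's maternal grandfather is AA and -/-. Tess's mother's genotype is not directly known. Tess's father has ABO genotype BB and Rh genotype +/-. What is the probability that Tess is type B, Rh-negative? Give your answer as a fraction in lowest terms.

1/4

Tess's mother's ABO genotype from BO × AA: 1/2 AB, 1/2 AO.
Crossing each possibility with the father BB and summing P(type B): 1/2·1/2 + 1/2·1/2 = 1/2.
Similarly for Rh via the mother's Rh distribution: P(Rh-) = 1/2.
Independent loci: 1/2 × 1/2 = 1/4.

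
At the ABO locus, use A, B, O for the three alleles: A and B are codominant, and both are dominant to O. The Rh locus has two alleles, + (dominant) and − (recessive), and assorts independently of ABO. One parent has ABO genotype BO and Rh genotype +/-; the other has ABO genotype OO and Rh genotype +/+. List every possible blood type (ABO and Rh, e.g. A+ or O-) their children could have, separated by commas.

O+, B+

Gametes from BO × OO give offspring ABO genotypes BO, OO, i.e. phenotypes O, B.
Rh cross +/- × +/+ → phenotypes Rh+.
Combining independently: O+, B+.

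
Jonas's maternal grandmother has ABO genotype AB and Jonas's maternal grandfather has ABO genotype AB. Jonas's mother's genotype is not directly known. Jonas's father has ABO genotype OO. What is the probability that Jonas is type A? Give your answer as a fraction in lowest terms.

Jonas's mother's ABO genotype from AB × AB: 1/4 AA, 1/2 AB, 1/4 BB.
Crossing each possibility with the father OO and summing P(type A): 1/4·1 + 1/2·1/2 + 1/4·0 = 1/2.

1/2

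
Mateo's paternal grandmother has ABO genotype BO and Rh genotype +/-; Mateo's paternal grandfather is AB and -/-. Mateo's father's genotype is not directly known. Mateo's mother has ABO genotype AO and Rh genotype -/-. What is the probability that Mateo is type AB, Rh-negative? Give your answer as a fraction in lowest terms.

3/16

Mateo's father's ABO genotype from BO × AB: 1/4 AB, 1/4 AO, 1/4 BB, 1/4 BO.
Crossing each possibility with the mother AO and summing P(type AB): 1/4·1/4 + 1/4·0 + 1/4·1/2 + 1/4·1/4 = 1/4.
Similarly for Rh via the father's Rh distribution: P(Rh-) = 3/4.
Independent loci: 1/4 × 3/4 = 3/16.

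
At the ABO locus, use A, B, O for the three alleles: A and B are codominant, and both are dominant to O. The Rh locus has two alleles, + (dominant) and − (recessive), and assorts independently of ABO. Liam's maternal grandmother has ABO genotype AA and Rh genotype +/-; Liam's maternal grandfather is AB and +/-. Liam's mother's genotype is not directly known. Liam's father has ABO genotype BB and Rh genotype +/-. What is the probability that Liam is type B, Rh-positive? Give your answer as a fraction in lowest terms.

Liam's mother's ABO genotype from AA × AB: 1/2 AA, 1/2 AB.
Crossing each possibility with the father BB and summing P(type B): 1/2·0 + 1/2·1/2 = 1/4.
Similarly for Rh via the mother's Rh distribution: P(Rh+) = 3/4.
Independent loci: 1/4 × 3/4 = 3/16.

3/16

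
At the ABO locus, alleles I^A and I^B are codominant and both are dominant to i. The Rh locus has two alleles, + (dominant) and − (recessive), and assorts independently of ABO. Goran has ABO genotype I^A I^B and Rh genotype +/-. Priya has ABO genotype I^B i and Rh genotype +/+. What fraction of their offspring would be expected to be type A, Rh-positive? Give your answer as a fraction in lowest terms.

1/4

ABO cross I^A I^B × I^B i → offspring phenotypes: 1/4 A, 1/2 B, 1/4 AB.
Rh cross +/- × +/+ → 1 Rh+.
Independent loci: P(type A, Rh-positive) = 1/4 × 1 = 1/4.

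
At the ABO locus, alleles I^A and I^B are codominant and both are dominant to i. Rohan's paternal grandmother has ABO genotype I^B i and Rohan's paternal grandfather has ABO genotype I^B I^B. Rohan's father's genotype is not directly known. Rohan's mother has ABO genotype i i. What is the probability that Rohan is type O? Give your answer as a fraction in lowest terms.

1/4

Rohan's father's ABO genotype from I^B i × I^B I^B: 1/2 I^B I^B, 1/2 I^B i.
Crossing each possibility with the mother i i and summing P(type O): 1/2·0 + 1/2·1/2 = 1/4.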